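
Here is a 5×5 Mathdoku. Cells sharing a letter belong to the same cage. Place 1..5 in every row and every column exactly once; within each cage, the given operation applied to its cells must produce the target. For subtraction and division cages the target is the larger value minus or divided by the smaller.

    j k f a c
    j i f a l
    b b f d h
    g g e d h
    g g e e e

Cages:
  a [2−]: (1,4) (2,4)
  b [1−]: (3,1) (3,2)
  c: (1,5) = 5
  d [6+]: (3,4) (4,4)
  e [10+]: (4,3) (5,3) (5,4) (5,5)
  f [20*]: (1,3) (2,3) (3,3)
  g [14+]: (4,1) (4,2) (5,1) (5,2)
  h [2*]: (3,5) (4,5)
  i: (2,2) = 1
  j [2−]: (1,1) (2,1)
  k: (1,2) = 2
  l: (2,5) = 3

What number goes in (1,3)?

K is a freebie, so (1,2) = 2.
C is a freebie, leaving (1,5) = 5.
I is a freebie, so (2,2) = 1.
Cage l is given, so (2,5) = 3.
Row 1 needs a 1, and only (1,3) is open for it.
In row 2, 4 can only go at (2,3), so (2,3) = 4.
4 is placed in column 3, leaving (3,3) = 5.
In column 4, 3 can only go at (1,4), so (1,4) = 3.
Row 1 already has 3, which forces (1,1) = 4.
Cage j needs two cells with difference 2; hence (2,1) = 2.
Cage a's pair has difference 2, so (2,4) = 5.
2 is placed in column 1, so (3,1) = 3.
Row 3 already has 3, so (3,2) = 4.
Cage d's pair has sum 6, which forces (3,4) = 2.
2 is placed in row 3; hence (3,5) = 1.
Cage d needs two cells with sum 6, which forces (4,4) = 4.
1 is placed in column 5, so (4,5) = 2.
4 is placed in column 4, leaving (5,4) = 1.
1 is placed in column 5, so (5,5) = 4.
Cage g needs sum 14, so (4,1) = 1.
The 4 cells of cage g must have sum 14, leaving (4,2) = 5.
Row 4 already has 2; hence (4,3) = 3.
Row 5 now contains 1; hence (5,1) = 5.
Cage g needs sum 14, which forces (5,2) = 3.
The 4 cells of cage e must have sum 10; hence (5,3) = 2.
The full grid is 4 2 1 3 5 / 2 1 4 5 3 / 3 4 5 2 1 / 1 5 3 4 2 / 5 3 2 1 4.

1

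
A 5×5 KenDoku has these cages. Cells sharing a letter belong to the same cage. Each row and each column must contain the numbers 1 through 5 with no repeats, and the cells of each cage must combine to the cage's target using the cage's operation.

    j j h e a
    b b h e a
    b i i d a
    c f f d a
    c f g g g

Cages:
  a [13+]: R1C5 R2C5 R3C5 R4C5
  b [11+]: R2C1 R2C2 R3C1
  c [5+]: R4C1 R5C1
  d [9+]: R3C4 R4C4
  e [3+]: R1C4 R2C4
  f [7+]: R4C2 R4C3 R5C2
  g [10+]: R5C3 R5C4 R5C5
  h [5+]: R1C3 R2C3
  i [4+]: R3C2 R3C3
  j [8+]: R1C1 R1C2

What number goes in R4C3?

4

In row 3, 2 can only go at R3C1, so R3C1 = 2.
The only place for 3 in column 1 is R1C1.
3 is placed in row 1, which forces R1C2 = 5.
Column 2 already has 5, so R2C2 = 4.
4 is placed in row 2, so R2C1 = 5.
In row 2, 2 can only go at R2C4, so R2C4 = 2.
2 is placed in column 4; hence R1C4 = 1.
1 is placed in row 1, so R1C5 = 4.
Row 1 already has 4, leaving R1C3 = 2.
The two cells of cage h must have sum 5; hence R2C3 = 3.
3 is placed in row 2, leaving R2C5 = 1.
Column 3 now contains 3, so R3C3 = 1.
Column 3 now contains 3; hence R4C3 = 4.
4 is placed in row 4, so R4C4 = 5.
Row 4 now contains 5, which forces R4C5 = 3.
Column 3 already has 4; hence R5C3 = 5.
Row 5 already has 5, leaving R5C5 = 2.
Row 3 now contains 1, leaving R3C2 = 3.
Column 4 now contains 5, leaving R3C4 = 4.
Column 5 already has 3, so R3C5 = 5.
4 is placed in row 4, leaving R4C1 = 1.
Cage f needs sum 7, leaving R4C2 = 2.
Cage c needs two cells with sum 5, leaving R5C1 = 4.
The 3 cells of cage f must have sum 7; hence R5C2 = 1.
Cage g has sum 10; hence R5C4 = 3.
Filled in: 3 5 2 1 4 / 5 4 3 2 1 / 2 3 1 4 5 / 1 2 4 5 3 / 4 1 5 3 2.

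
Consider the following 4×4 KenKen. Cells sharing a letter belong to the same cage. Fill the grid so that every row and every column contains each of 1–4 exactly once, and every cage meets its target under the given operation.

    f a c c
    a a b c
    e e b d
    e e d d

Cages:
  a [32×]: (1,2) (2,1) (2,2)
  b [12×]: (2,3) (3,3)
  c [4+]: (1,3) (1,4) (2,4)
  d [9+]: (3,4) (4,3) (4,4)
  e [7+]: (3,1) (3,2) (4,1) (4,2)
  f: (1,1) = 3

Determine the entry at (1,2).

F is a freebie, so (1,1) = 3.
The 3 cells of cage a must have product 32; hence (1,2) = 4.
Cage c needs sum 4; hence (1,3) = 1.
Cage c needs sum 4, which forces (1,4) = 2.
Cage a has product 32, leaving (2,1) = 4.
Cage a has product 32; hence (2,2) = 2.
4 is placed in row 2; hence (2,3) = 3.
Cage c needs sum 4, leaving (2,4) = 1.
3 is placed in column 3; hence (3,3) = 4.
4 is placed in row 3, leaving (3,4) = 3.
4 is placed in column 3; hence (4,3) = 2.
Column 4 now contains 3, so (4,4) = 4.
Cage e needs sum 7, which forces (3,1) = 2.
3 is placed in row 3, which forces (3,2) = 1.
2 is placed in row 4, which forces (4,1) = 1.
Cage e has sum 7, so (4,2) = 3.
The full grid is 3 4 1 2 / 4 2 3 1 / 2 1 4 3 / 1 3 2 4.

4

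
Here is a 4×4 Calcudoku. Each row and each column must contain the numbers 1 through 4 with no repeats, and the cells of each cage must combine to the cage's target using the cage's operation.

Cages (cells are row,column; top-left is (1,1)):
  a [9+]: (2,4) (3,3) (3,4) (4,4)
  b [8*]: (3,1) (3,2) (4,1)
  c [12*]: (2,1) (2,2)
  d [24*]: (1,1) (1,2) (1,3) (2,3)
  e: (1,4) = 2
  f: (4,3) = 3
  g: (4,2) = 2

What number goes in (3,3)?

1

Cage e is a single given cell, so (1,4) = 2.
G is a freebie; hence (4,2) = 2.
F is a freebie; hence (4,3) = 3.
The 4 cells of cage d must have product 24, which forces (2,3) = 2.
Cage b needs product 8, leaving (3,1) = 2.
Cage a has sum 9, which forces (3,3) = 1.
Column 3 now contains 1; hence (1,3) = 4.
Row 3 now contains 1, which forces (3,2) = 4.
Row 3 now contains 4, which forces (3,4) = 3.
Cage b needs product 8, leaving (4,1) = 1.
Row 4 already has 1, which forces (4,4) = 4.
1 is placed in column 1; hence (1,1) = 3.
Cage d needs product 24, so (1,2) = 1.
The two cells of cage c must have product 12; hence (2,1) = 4.
Column 2 already has 4, which forces (2,2) = 3.
4 is placed in column 4, which forces (2,4) = 1.
The full grid is 3 1 4 2 / 4 3 2 1 / 2 4 1 3 / 1 2 3 4.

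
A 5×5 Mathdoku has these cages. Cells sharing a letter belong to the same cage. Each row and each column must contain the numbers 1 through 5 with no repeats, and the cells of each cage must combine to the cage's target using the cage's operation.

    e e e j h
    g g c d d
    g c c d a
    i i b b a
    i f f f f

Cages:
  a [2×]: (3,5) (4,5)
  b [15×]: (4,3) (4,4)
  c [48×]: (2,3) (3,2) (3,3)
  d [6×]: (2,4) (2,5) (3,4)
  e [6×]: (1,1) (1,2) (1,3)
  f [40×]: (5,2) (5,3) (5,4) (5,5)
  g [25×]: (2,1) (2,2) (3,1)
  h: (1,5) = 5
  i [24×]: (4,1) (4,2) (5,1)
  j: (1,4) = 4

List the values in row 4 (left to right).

Cage j is given, which forces (1,4) = 4.
H is a freebie, so (1,5) = 5.
Cage g has product 25, which forces (2,1) = 1.
Cage g needs product 25, which forces (2,2) = 5.
Cage c needs product 48, so (2,3) = 4.
The 3 cells of cage g must have product 25, which forces (3,1) = 5.
Cage c needs product 48, which forces (3,2) = 4.
The 3 cells of cage c must have product 48, so (3,3) = 3.
Column 3 now contains 3, leaving (4,3) = 5.
5 is placed in row 4; hence (4,4) = 3.
Column 4 now contains 3, leaving (2,4) = 2.
Cage d has product 6, leaving (2,5) = 3.
Cage d has product 6, so (3,4) = 1.
Row 3 now contains 1; hence (3,5) = 2.
The 3 cells of cage i must have product 24, so (4,1) = 4.
Row 4 already has 3; hence (4,2) = 2.
Column 5 now contains 2; hence (4,5) = 1.
Cage i needs product 24, which forces (5,1) = 3.
Column 2 already has 2, leaving (5,2) = 1.
1 is placed in row 5, leaving (5,3) = 2.
Cage f has product 40, so (5,4) = 5.
Cage f needs product 40, leaving (5,5) = 4.
Column 1 now contains 3, so (1,1) = 2.
1 is placed in column 2, so (1,2) = 3.
Column 3 now contains 2, so (1,3) = 1.
The full grid is 2 3 1 4 5 / 1 5 4 2 3 / 5 4 3 1 2 / 4 2 5 3 1 / 3 1 2 5 4.

4 2 5 3 1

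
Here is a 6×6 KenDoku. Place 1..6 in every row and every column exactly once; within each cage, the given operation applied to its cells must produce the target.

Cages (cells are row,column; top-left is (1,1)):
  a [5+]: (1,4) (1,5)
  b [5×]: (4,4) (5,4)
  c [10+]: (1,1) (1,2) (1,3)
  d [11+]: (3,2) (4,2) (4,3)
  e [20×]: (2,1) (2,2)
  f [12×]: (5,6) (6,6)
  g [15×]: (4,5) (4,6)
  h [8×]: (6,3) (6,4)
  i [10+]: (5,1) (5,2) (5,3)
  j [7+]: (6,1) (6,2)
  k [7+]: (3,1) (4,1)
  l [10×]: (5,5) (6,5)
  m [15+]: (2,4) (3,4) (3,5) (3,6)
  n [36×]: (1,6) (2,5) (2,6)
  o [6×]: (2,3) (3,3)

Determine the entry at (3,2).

{3, 5} are confined to (4,5) and (4,6) in row 4, leaving (4,4) = 1.
Cage b's pair has product 5, leaving (5,4) = 5.
Cage l's pair has product 10; hence (5,5) = 2.
Row 5 now contains 2, leaving (5,6) = 4.
{2, 4} are confined to (6,3) and (6,4) in row 6; hence (6,5) = 5.
5 is placed in column 5, which forces (4,5) = 3.
Cage g needs two cells with product 15, which forces (4,6) = 5.
Cage f's pair has product 12, which forces (6,6) = 3.
Cage a needs two cells with sum 5, so (1,4) = 4.
Column 5 already has 3, leaving (1,5) = 1.
Cage n needs product 36, leaving (1,6) = 6.
Column 5 already has 3, which forces (2,5) = 6.
Cage n has product 36; hence (2,6) = 1.
Column 5 now contains 6; hence (3,5) = 4.
Column 6 already has 1, leaving (3,6) = 2.
4 is placed in column 4, which forces (6,4) = 2.
The two cells of cage o must have product 6; hence (2,3) = 2.
2 is placed in column 4, which forces (2,4) = 3.
Cage o's pair has product 6, leaving (3,3) = 3.
The 4 cells of cage m must have sum 15; hence (3,4) = 6.
Row 6 now contains 2, leaving (6,3) = 4.
3 is placed in column 3; hence (1,3) = 5.
Cage d needs sum 11, leaving (3,2) = 1.
Cage d needs sum 11, leaving (4,2) = 4.
Column 3 already has 4; hence (4,3) = 6.
Column 3 already has 6, leaving (5,3) = 1.
1 is placed in column 2, so (6,2) = 6.
Cage e needs two cells with product 20, which forces (2,1) = 4.
Column 2 already has 4; hence (2,2) = 5.
1 is placed in row 3; hence (3,1) = 5.
Row 4 already has 6, so (4,1) = 2.
Cage i needs sum 10, so (5,1) = 6.
Column 2 already has 6, so (5,2) = 3.
Row 6 now contains 6, which forces (6,1) = 1.
2 is placed in column 1, so (1,1) = 3.
Column 2 now contains 3, which forces (1,2) = 2.
Filled in: 3 2 5 4 1 6 / 4 5 2 3 6 1 / 5 1 3 6 4 2 / 2 4 6 1 3 5 / 6 3 1 5 2 4 / 1 6 4 2 5 3.

1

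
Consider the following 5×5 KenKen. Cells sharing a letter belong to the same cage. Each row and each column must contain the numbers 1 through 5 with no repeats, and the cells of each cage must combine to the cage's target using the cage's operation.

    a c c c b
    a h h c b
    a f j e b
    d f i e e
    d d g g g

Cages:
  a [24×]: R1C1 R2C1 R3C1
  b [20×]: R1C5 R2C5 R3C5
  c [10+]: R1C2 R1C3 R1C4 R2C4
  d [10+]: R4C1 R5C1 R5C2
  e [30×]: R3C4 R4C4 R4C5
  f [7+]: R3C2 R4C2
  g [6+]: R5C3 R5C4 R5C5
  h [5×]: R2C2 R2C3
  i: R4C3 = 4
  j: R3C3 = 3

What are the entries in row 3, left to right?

Cage j is given, leaving R3C3 = 3.
Cage i is given, leaving R4C3 = 4.
Row 3 needs a 1, and only R3C5 is open for it.
Row 4 needs a 1, and only R4C1 is open for it.
In column 1, 5 can only go at R5C1, so R5C1 = 5.
Row 5 already has 5, leaving R5C2 = 4.
Row 3 needs a 4, and only R3C1 is open for it.
Column 2 needs a 3, and only R1C2 is open for it.
Row 1 now contains 3, which forces R1C1 = 2.
Row 1 now contains 2, which forces R1C3 = 1.
Cage a has product 24, leaving R2C1 = 3.
1 is placed in column 3, leaving R2C3 = 5.
Row 2 already has 5, so R2C5 = 4.
1 is placed in column 3, leaving R5C3 = 2.
Row 5 now contains 2, so R5C5 = 3.
4 is placed in column 5, leaving R1C5 = 5.
Row 2 already has 5, which forces R2C2 = 1.
Row 2 already has 1, which forces R2C4 = 2.
Column 4 already has 2, so R3C4 = 5.
Cage e needs product 30; hence R4C4 = 3.
5 is placed in column 5, leaving R4C5 = 2.
3 is placed in row 5, which forces R5C4 = 1.
Row 1 now contains 5, so R1C4 = 4.
Row 3 already has 5, so R3C2 = 2.
Row 4 already has 2, which forces R4C2 = 5.
Completed grid: 2 3 1 4 5 / 3 1 5 2 4 / 4 2 3 5 1 / 1 5 4 3 2 / 5 4 2 1 3.

4 2 3 5 1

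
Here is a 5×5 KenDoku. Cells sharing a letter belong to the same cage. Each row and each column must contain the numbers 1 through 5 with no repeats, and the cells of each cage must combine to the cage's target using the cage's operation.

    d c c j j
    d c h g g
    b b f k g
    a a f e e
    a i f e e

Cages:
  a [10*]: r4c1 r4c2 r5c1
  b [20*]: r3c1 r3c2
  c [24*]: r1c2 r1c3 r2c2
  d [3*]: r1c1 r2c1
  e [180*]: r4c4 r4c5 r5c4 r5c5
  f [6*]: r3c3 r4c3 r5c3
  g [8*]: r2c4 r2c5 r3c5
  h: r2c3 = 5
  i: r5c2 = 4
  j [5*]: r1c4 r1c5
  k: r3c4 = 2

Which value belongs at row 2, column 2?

3

Cage h is a single given cell, leaving r2c3 = 5.
K is a freebie, so r3c4 = 2.
I is a freebie, so r5c2 = 4.
Cage c needs product 24; hence r1c3 = 4.
Cage g needs product 8, so r2c5 = 2.
The two cells of cage b must have product 20, which forces r3c1 = 4.
4 is placed in column 2, leaving r3c2 = 5.
4 is placed in row 3; hence r3c5 = 1.
The 3 cells of cage c must have product 24, leaving r1c2 = 2.
The two cells of cage j must have product 5, so r1c4 = 1.
Column 5 now contains 1, leaving r1c5 = 5.
2 is placed in row 2, which forces r2c2 = 3.
Cage g needs product 8, which forces r2c4 = 4.
Row 3 already has 1, leaving r3c3 = 3.
2 is placed in column 2, leaving r4c2 = 1.
Row 4 already has 1, leaving r4c3 = 2.
Column 4 now contains 4, which forces r4c4 = 3.
Row 4 already has 3, leaving r4c5 = 4.
Column 3 already has 2, which forces r5c3 = 1.
Column 4 already has 3, leaving r5c4 = 5.
5 is placed in column 5, so r5c5 = 3.
Row 1 now contains 1, which forces r1c1 = 3.
3 is placed in row 2, leaving r2c1 = 1.
Row 4 already has 2, which forces r4c1 = 5.
Row 5 now contains 5, which forces r5c1 = 2.
The full grid is 3 2 4 1 5 / 1 3 5 4 2 / 4 5 3 2 1 / 5 1 2 3 4 / 2 4 1 5 3.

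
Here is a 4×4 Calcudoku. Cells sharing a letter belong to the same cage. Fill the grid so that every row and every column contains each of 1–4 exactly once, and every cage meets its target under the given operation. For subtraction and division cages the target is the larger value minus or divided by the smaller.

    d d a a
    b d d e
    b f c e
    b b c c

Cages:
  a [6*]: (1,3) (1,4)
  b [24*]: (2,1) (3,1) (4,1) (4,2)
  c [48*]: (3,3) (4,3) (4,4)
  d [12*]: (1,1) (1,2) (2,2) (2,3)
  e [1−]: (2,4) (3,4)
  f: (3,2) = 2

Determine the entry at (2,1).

4

Cage f is given, leaving (3,2) = 2.
Cage c has product 48, so (3,3) = 4.
The 3 cells of cage c must have product 48, leaving (4,3) = 3.
Cage c needs product 48; hence (4,4) = 4.
Column 3 already has 3, leaving (1,3) = 2.
Cage a's pair has product 6, leaving (1,4) = 3.
Cage b has product 24, which forces (2,1) = 4.
2 is placed in column 3, so (2,3) = 1.
Cage e needs two cells with difference 1, so (2,4) = 2.
Cage b has product 24, which forces (3,1) = 3.
3 is placed in column 4, which forces (3,4) = 1.
Cage b needs product 24, so (4,1) = 2.
Row 4 now contains 4; hence (4,2) = 1.
Column 1 already has 4, which forces (1,1) = 1.
Column 2 now contains 1; hence (1,2) = 4.
Row 2 now contains 1, leaving (2,2) = 3.
Filled in: 1 4 2 3 / 4 3 1 2 / 3 2 4 1 / 2 1 3 4.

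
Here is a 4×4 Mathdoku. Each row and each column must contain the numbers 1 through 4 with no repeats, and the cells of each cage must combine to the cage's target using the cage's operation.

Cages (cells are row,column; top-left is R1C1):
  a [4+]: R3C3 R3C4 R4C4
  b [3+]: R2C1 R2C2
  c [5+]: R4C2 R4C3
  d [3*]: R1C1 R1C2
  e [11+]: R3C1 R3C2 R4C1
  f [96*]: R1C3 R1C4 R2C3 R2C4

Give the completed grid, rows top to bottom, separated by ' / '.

The 3 cells of cage e must have sum 11, leaving R3C1 = 3.
The 3 cells of cage e must have sum 11, leaving R3C2 = 4.
The 3 cells of cage a must have sum 4, so R3C3 = 1.
Cage a has sum 4, which forces R3C4 = 2.
Cage e needs sum 11; hence R4C1 = 4.
Cage a needs sum 4, which forces R4C4 = 1.
3 is placed in column 1; hence R1C1 = 1.
Cage d's pair has product 3, which forces R1C2 = 3.
Row 1 already has 3; hence R1C4 = 4.
Column 1 already has 1, which forces R2C1 = 2.
2 is placed in row 2, so R2C2 = 1.
2 is placed in row 2, so R2C3 = 4.
4 is placed in column 4, leaving R2C4 = 3.
3 is placed in column 2, leaving R4C2 = 2.
2 is placed in row 4, leaving R4C3 = 3.
Row 1 already has 4, so R1C3 = 2.

1 3 2 4 / 2 1 4 3 / 3 4 1 2 / 4 2 3 1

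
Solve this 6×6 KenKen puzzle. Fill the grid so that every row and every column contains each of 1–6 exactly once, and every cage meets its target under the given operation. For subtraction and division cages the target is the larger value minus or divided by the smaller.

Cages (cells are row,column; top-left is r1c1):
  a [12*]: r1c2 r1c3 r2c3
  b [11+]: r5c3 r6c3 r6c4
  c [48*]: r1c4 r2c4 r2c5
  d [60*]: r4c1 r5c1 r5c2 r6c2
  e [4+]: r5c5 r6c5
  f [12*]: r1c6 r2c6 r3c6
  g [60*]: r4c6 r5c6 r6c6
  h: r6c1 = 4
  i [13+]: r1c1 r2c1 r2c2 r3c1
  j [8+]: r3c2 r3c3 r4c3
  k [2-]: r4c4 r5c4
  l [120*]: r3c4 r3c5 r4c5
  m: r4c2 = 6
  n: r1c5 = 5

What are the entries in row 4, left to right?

2 6 3 1 4 5

N is a freebie, so r1c5 = 5.
Cage m is a single given cell; hence r4c2 = 6.
Row 4 already has 6, which forces r4c5 = 4.
H is a freebie, so r6c1 = 4.
The 3 cells of cage l must have product 120, so r3c4 = 5.
4 is placed in column 5, which forces r3c5 = 6.
Column 5 now contains 6, which forces r2c5 = 2.
Row 2 needs a 5, and only r2c1 is open for it.
The only place for 2 in column 4 is r6c4.
The pair r5c4/r5c5 in row 5 holds {1, 3}, so r5c1 = 6.
6 is placed in row 5, leaving r5c3 = 4.
The 3 cells of cage b must have sum 11, so r6c3 = 5.
Cage g has product 60, leaving r6c6 = 6.
Cage d has product 60, which forces r4c1 = 2.
Row 4 now contains 2, so r4c6 = 5.
Cage d has product 60, so r5c2 = 5.
5 is placed in column 6; hence r5c6 = 2.
Row 6 already has 5, leaving r6c2 = 1.
Row 6 now contains 1, so r6c5 = 3.
The 4 cells of cage i must have sum 13, which forces r2c2 = 4.
Row 2 already has 4, leaving r2c4 = 6.
Column 2 already has 4, leaving r3c2 = 3.
3 is placed in column 5, leaving r5c5 = 1.
Cage i has sum 13, so r1c1 = 3.
Column 2 already has 4; hence r1c2 = 2.
Cage a needs product 12, so r1c3 = 6.
Column 4 now contains 6, which forces r1c4 = 4.
Row 1 already has 4; hence r1c6 = 1.
Cage a has product 12, leaving r2c3 = 1.
Column 6 now contains 1, leaving r2c6 = 3.
3 is placed in row 3, leaving r3c1 = 1.
Cage j has sum 8, so r3c3 = 2.
Column 6 now contains 1, which forces r3c6 = 4.
Cage j needs sum 8, so r4c3 = 3.
Cage k needs two cells with difference 2; hence r4c4 = 1.
Row 5 already has 1; hence r5c4 = 3.
Completed grid: 3 2 6 4 5 1 / 5 4 1 6 2 3 / 1 3 2 5 6 4 / 2 6 3 1 4 5 / 6 5 4 3 1 2 / 4 1 5 2 3 6.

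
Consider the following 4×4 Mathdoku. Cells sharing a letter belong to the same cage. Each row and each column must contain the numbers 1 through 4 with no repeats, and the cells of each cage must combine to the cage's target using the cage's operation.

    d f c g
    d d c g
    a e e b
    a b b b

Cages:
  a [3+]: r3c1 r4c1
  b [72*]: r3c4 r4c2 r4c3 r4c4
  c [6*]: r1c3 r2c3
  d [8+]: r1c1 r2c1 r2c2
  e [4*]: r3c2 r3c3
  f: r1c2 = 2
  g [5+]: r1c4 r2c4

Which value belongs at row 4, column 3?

F is a freebie, which forces r1c2 = 2.
Row 1 already has 2, so r1c3 = 3.
Column 3 already has 3, which forces r2c3 = 2.
Cage b has product 72; hence r3c4 = 3.
Column 3 already has 2, which forces r4c3 = 4.
Row 4 now contains 4, leaving r4c4 = 2.
The two cells of cage a must have sum 3, so r3c1 = 2.
The two cells of cage e must have product 4, so r3c2 = 4.
Column 3 now contains 4, which forces r3c3 = 1.
2 is placed in row 4; hence r4c1 = 1.
Row 4 now contains 4, which forces r4c2 = 3.
1 is placed in column 1; hence r1c1 = 4.
Row 1 now contains 4, so r1c4 = 1.
Cage d has sum 8; hence r2c1 = 3.
Column 2 now contains 3, leaving r2c2 = 1.
Column 4 already has 1, so r2c4 = 4.
Filled in: 4 2 3 1 / 3 1 2 4 / 2 4 1 3 / 1 3 4 2.

4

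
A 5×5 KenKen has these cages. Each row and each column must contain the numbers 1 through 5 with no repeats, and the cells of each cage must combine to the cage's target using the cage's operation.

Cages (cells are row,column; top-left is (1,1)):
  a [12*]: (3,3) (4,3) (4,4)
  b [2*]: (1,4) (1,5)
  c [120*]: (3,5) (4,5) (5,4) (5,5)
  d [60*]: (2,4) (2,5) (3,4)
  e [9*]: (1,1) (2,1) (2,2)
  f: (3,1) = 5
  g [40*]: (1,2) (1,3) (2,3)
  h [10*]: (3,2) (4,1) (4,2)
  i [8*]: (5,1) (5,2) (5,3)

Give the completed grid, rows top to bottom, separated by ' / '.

3 4 5 2 1 / 1 3 2 4 5 / 5 1 4 3 2 / 2 5 3 1 4 / 4 2 1 5 3

Cage e has product 9, so (1,1) = 3.
The 3 cells of cage e must have product 9; hence (2,1) = 1.
The 3 cells of cage e must have product 9, so (2,2) = 3.
Cage f is a single given cell; hence (3,1) = 5.
Column 1 now contains 5, leaving (4,1) = 2.
Column 1 already has 2; hence (5,1) = 4.
Cage h has product 10, which forces (3,2) = 1.
The 3 cells of cage d must have product 60, leaving (3,4) = 3.
Cage h has product 10; hence (4,2) = 5.
1 is placed in column 2; hence (5,2) = 2.
Row 5 now contains 2, so (5,3) = 1.
Row 5 now contains 2, which forces (5,4) = 5.
Row 5 now contains 5; hence (5,5) = 3.
Column 2 already has 2, so (1,2) = 4.
Column 4 already has 5, which forces (2,4) = 4.
The 3 cells of cage d must have product 60, leaving (2,5) = 5.
Row 3 now contains 3, which forces (3,3) = 4.
Cage c has product 120, which forces (3,5) = 2.
The 3 cells of cage a must have product 12, leaving (4,3) = 3.
Cage a has product 12, so (4,4) = 1.
3 is placed in column 5; hence (4,5) = 4.
The 3 cells of cage g must have product 40, leaving (1,3) = 5.
Column 4 now contains 1, leaving (1,4) = 2.
2 is placed in column 5, so (1,5) = 1.
Row 2 already has 5; hence (2,3) = 2.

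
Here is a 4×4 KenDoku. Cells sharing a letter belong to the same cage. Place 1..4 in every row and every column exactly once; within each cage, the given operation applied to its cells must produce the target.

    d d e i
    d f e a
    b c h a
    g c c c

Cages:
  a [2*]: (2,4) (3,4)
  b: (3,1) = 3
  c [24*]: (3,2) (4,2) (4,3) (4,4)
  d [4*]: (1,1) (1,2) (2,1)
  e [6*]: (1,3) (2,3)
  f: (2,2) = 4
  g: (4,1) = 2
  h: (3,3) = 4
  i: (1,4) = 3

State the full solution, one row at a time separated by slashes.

I is a freebie; hence (1,4) = 3.
Cage f is given, which forces (2,2) = 4.
B is a freebie, which forces (3,1) = 3.
Cage h is given, leaving (3,3) = 4.
G is a freebie, so (4,1) = 2.
The 3 cells of cage d must have product 4; hence (1,1) = 4.
Cage d needs product 4; hence (1,2) = 1.
Row 1 now contains 3, so (1,3) = 2.
Column 1 now contains 2, so (2,1) = 1.
Cage e needs two cells with product 6, so (2,3) = 3.
Row 2 now contains 1, leaving (2,4) = 2.
Cage c needs product 24; hence (3,2) = 2.
2 is placed in column 4; hence (3,4) = 1.
Column 2 already has 1; hence (4,2) = 3.
Column 3 now contains 3, so (4,3) = 1.
Cage c has product 24, leaving (4,4) = 4.

4 1 2 3 / 1 4 3 2 / 3 2 4 1 / 2 3 1 4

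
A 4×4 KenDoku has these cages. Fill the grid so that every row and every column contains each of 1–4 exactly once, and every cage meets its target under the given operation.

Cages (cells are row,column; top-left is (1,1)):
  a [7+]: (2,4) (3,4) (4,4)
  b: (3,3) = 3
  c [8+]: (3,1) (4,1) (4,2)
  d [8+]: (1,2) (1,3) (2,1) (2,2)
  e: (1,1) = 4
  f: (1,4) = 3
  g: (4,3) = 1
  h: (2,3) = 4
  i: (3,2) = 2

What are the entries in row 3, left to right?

Cage e is given, leaving (1,1) = 4.
F is a freebie, which forces (1,4) = 3.
Cage h is given, which forces (2,3) = 4.
Cage i is given; hence (3,2) = 2.
B is a freebie, which forces (3,3) = 3.
Cage g is given, which forces (4,3) = 1.
Column 2 now contains 2, so (1,2) = 1.
1 is placed in column 3; hence (1,3) = 2.
Cage d has sum 8, leaving (2,1) = 2.
The 4 cells of cage d must have sum 8, so (2,2) = 3.
Row 2 now contains 2, so (2,4) = 1.
3 is placed in row 3, so (3,1) = 1.
Column 4 now contains 1; hence (3,4) = 4.
Cage c has sum 8, leaving (4,1) = 3.
Cage c has sum 8, leaving (4,2) = 4.
4 is placed in column 4, so (4,4) = 2.
Filled in: 4 1 2 3 / 2 3 4 1 / 1 2 3 4 / 3 4 1 2.

1 2 3 4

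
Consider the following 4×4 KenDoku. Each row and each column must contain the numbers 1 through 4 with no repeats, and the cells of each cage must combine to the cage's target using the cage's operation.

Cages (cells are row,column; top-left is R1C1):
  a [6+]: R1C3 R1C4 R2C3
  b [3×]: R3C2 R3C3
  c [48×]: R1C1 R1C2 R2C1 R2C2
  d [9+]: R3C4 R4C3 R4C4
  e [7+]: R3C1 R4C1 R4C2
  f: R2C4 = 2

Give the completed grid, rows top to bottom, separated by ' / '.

Cage f is given, which forces R2C4 = 2.
Row 1 needs a 2, and only R1C3 is open for it.
The 3 cells of cage d must have sum 9, leaving R3C4 = 4.
2 is placed in column 3, which forces R4C3 = 4.
The 3 cells of cage d must have sum 9, leaving R4C4 = 1.
Column 4 already has 1; hence R1C4 = 3.
Cage a has sum 6, which forces R2C3 = 1.
Cage e needs sum 7; hence R3C1 = 2.
Column 3 already has 1, which forces R3C3 = 3.
The 3 cells of cage e must have sum 7, which forces R4C1 = 3.
Cage e needs sum 7, which forces R4C2 = 2.
Cage c needs product 48, so R1C1 = 1.
Cage c has product 48; hence R1C2 = 4.
Column 1 now contains 3, which forces R2C1 = 4.
Cage c needs product 48, so R2C2 = 3.
Row 3 already has 3, leaving R3C2 = 1.

1 4 2 3 / 4 3 1 2 / 2 1 3 4 / 3 2 4 1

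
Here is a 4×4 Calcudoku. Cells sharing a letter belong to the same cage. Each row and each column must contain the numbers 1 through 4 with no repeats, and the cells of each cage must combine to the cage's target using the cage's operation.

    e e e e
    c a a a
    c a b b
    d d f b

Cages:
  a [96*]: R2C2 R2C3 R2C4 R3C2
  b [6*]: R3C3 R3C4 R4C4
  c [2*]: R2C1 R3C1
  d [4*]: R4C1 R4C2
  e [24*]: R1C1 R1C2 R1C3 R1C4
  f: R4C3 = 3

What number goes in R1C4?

Cage a has product 96, so R3C2 = 4.
Column 2 already has 4, which forces R4C2 = 1.
Cage f is a single given cell, leaving R4C3 = 3.
Row 4 already has 3; hence R4C4 = 2.
The 3 cells of cage b must have product 6, which forces R3C3 = 1.
The 3 cells of cage b must have product 6, so R3C4 = 3.
Row 4 now contains 1, which forces R4C1 = 4.
The two cells of cage c must have product 2, so R2C1 = 1.
Cage a needs product 96, leaving R2C2 = 3.
Cage a has product 96, which forces R2C3 = 2.
Column 4 now contains 3, so R2C4 = 4.
1 is placed in row 3; hence R3C1 = 2.
Column 1 already has 2; hence R1C1 = 3.
3 is placed in column 2, leaving R1C2 = 2.
Column 3 already has 2; hence R1C3 = 4.
Column 4 already has 4, so R1C4 = 1.
Completed grid: 3 2 4 1 / 1 3 2 4 / 2 4 1 3 / 4 1 3 2.

1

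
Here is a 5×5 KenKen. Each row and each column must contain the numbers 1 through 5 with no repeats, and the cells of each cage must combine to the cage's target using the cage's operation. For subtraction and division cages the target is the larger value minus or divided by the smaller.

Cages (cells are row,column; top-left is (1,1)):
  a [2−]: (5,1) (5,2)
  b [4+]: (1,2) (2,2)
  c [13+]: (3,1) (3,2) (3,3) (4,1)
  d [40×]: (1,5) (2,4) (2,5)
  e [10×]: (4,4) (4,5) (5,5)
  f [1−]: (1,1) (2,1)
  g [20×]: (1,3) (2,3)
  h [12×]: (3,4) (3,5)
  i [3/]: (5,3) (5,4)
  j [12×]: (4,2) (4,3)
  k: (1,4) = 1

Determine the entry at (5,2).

K is a freebie; hence (1,4) = 1.
1 is placed in column 4, leaving (5,4) = 3.
Row 1 now contains 1, so (1,2) = 3.
The two cells of cage b must have sum 4, leaving (2,2) = 1.
Column 4 now contains 3, which forces (3,4) = 4.
The two cells of cage h must have product 12, so (3,5) = 3.
3 is placed in column 2, which forces (4,2) = 4.
4 is placed in row 4, leaving (4,3) = 3.
Column 2 already has 4; hence (5,2) = 2.
Row 5 now contains 3, which forces (5,3) = 1.
Row 5 now contains 1, leaving (5,5) = 5.
Cage d has product 40, which forces (2,4) = 5.
The 4 cells of cage c must have sum 13; hence (3,1) = 1.
Column 2 already has 2, so (3,2) = 5.
Cage c has sum 13, which forces (3,3) = 2.
The 4 cells of cage c must have sum 13, which forces (4,1) = 5.
Cage e has product 10, which forces (4,4) = 2.
Cage e needs product 10, so (4,5) = 1.
Row 5 now contains 2; hence (5,1) = 4.
Column 1 already has 4, which forces (1,1) = 2.
Cage g needs two cells with product 20, leaving (1,3) = 5.
Row 1 now contains 2, so (1,5) = 4.
Column 1 already has 4, which forces (2,1) = 3.
Row 2 now contains 5, which forces (2,3) = 4.
4 is placed in column 5, leaving (2,5) = 2.
The full grid is 2 3 5 1 4 / 3 1 4 5 2 / 1 5 2 4 3 / 5 4 3 2 1 / 4 2 1 3 5.

2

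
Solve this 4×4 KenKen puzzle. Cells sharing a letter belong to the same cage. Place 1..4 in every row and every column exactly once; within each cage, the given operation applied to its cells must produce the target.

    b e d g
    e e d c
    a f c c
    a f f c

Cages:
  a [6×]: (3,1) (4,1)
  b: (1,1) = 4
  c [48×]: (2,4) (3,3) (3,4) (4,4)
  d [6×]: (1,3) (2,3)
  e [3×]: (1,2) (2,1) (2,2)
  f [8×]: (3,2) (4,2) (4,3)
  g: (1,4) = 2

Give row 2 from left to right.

1 3 2 4

Cage b is a single given cell; hence (1,1) = 4.
The 3 cells of cage e must have product 3; hence (1,2) = 1.
Cage g is given, which forces (1,4) = 2.
Cage e needs product 3, so (2,1) = 1.
The 3 cells of cage e must have product 3, which forces (2,2) = 3.
3 is placed in row 2; hence (2,3) = 2.
3 is placed in row 2, so (2,4) = 4.
Column 3 already has 2; hence (3,3) = 4.
Column 3 now contains 4, leaving (4,3) = 1.
1 is placed in row 4, which forces (4,4) = 3.
2 is placed in row 1; hence (1,3) = 3.
Cage a's pair has product 6, so (3,1) = 3.
4 is placed in row 3, so (3,2) = 2.
3 is placed in column 4, so (3,4) = 1.
3 is placed in row 4; hence (4,1) = 2.
Cage f needs product 8, which forces (4,2) = 4.
Filled in: 4 1 3 2 / 1 3 2 4 / 3 2 4 1 / 2 4 1 3.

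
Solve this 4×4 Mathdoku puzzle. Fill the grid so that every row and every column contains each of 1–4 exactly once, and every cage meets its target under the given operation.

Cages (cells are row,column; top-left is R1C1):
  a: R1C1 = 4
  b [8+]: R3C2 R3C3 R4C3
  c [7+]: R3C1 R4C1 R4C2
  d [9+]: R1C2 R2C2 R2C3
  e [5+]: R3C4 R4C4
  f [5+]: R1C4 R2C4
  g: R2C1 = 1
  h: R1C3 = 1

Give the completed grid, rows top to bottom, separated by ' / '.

A is a freebie; hence R1C1 = 4.
Cage h is a single given cell; hence R1C3 = 1.
G is a freebie; hence R2C1 = 1.
The 3 cells of cage c must have sum 7, so R3C1 = 2.
The 3 cells of cage c must have sum 7, which forces R4C1 = 3.
Cage c has sum 7, which forces R4C2 = 2.
Row 4 now contains 2; hence R4C3 = 4.
Row 4 now contains 4; hence R4C4 = 1.
Column 2 now contains 2, leaving R1C2 = 3.
Row 1 now contains 3; hence R1C4 = 2.
The 3 cells of cage d must have sum 9, so R2C2 = 4.
Cage d needs sum 9, which forces R2C3 = 2.
Column 4 already has 2, leaving R2C4 = 3.
Cage b has sum 8, which forces R3C2 = 1.
4 is placed in column 3, which forces R3C3 = 3.
Cage e's pair has sum 5, so R3C4 = 4.

4 3 1 2 / 1 4 2 3 / 2 1 3 4 / 3 2 4 1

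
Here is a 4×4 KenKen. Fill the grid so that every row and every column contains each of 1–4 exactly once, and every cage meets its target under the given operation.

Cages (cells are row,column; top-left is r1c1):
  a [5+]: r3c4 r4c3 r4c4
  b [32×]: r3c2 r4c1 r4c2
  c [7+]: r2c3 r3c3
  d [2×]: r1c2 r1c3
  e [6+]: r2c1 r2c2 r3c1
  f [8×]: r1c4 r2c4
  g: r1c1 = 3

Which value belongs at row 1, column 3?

2

Cage g is given, which forces r1c1 = 3.
Cage b has product 32; hence r3c2 = 4.
Row 3 now contains 4, which forces r3c3 = 3.
Cage b needs product 32; hence r4c1 = 4.
Cage b has product 32, so r4c2 = 2.
Row 4 already has 2, leaving r4c3 = 1.
1 is placed in row 4, leaving r4c4 = 3.
Column 2 now contains 2, which forces r1c2 = 1.
Column 3 now contains 1, leaving r1c3 = 2.
Row 1 now contains 2, so r1c4 = 4.
Cage e needs sum 6, so r2c2 = 3.
Column 3 now contains 3; hence r2c3 = 4.
Column 4 already has 4, so r2c4 = 2.
The 3 cells of cage a must have sum 5, so r3c4 = 1.
2 is placed in row 2, leaving r2c1 = 1.
Row 3 now contains 1, so r3c1 = 2.
The full grid is 3 1 2 4 / 1 3 4 2 / 2 4 3 1 / 4 2 1 3.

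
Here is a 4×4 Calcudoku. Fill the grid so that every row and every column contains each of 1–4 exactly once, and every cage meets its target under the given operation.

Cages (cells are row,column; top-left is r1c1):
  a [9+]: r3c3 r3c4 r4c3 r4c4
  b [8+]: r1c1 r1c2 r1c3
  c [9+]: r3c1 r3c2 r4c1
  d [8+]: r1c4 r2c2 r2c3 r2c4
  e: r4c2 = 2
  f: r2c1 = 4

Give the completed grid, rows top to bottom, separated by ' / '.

Cage f is given, leaving r2c1 = 4.
E is a freebie; hence r4c2 = 2.
Cage d has sum 8, which forces r1c4 = 2.
Cage d needs sum 8; hence r2c3 = 2.
Cage c needs sum 9, so r3c1 = 2.
The 3 cells of cage c must have sum 9, leaving r3c2 = 4.
Row 4 now contains 2, leaving r4c1 = 3.
Column 1 already has 3; hence r1c1 = 1.
The 3 cells of cage b must have sum 8, so r1c2 = 3.
Cage b needs sum 8, leaving r1c3 = 4.
Column 2 now contains 3, so r2c2 = 1.
Row 2 now contains 1; hence r2c4 = 3.
Column 4 now contains 3, leaving r3c4 = 1.
Column 3 already has 4, so r4c3 = 1.
Column 4 already has 1, which forces r4c4 = 4.
Row 3 now contains 1, leaving r3c3 = 3.

1 3 4 2 / 4 1 2 3 / 2 4 3 1 / 3 2 1 4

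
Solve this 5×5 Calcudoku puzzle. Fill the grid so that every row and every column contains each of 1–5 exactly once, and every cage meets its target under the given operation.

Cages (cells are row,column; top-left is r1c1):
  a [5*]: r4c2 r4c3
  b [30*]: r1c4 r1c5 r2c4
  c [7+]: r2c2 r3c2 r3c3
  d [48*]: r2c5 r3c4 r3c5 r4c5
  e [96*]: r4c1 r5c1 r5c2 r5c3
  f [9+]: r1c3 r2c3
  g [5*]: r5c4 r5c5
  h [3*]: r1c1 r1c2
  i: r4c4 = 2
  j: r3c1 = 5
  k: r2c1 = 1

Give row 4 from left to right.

4 5 1 2 3

Cage k is a single given cell; hence r2c1 = 1.
J is a freebie, leaving r3c1 = 5.
Cage e needs product 96, so r4c1 = 4.
Cage i is given, so r4c4 = 2.
1 is placed in column 1, leaving r1c1 = 3.
Cage h's pair has product 3, leaving r1c2 = 1.
Row 1 already has 3, leaving r1c4 = 5.
The 3 cells of cage b must have product 30, so r1c5 = 2.
5 is placed in column 4; hence r2c4 = 3.
Cage d needs product 48, leaving r2c5 = 4.
2 is placed in column 4, leaving r3c4 = 4.
Column 2 already has 1; hence r4c2 = 5.
5 is placed in row 4, which forces r4c3 = 1.
Row 4 now contains 1, which forces r4c5 = 3.
3 is placed in column 1, so r5c1 = 2.
5 is placed in column 4, so r5c4 = 1.
Row 5 already has 1, which forces r5c5 = 5.
Row 1 now contains 5, so r1c3 = 4.
Row 2 now contains 4; hence r2c2 = 2.
Row 2 now contains 4, so r2c3 = 5.
Cage c has sum 7, so r3c2 = 3.
The 3 cells of cage c must have sum 7; hence r3c3 = 2.
3 is placed in column 5; hence r3c5 = 1.
Column 2 already has 3, so r5c2 = 4.
4 is placed in column 3; hence r5c3 = 3.
Filled in: 3 1 4 5 2 / 1 2 5 3 4 / 5 3 2 4 1 / 4 5 1 2 3 / 2 4 3 1 5.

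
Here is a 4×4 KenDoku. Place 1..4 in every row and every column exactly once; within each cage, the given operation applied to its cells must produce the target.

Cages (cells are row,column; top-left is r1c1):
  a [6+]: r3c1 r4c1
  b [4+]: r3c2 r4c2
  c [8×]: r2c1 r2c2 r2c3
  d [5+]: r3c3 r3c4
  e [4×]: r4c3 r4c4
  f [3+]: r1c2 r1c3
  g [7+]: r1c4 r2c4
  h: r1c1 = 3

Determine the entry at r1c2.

Cage h is given, leaving r1c1 = 3.
Row 1 now contains 3, leaving r1c4 = 4.
4 is placed in column 4, which forces r2c4 = 3.
4 is placed in column 4, leaving r4c4 = 1.
The two cells of cage b must have sum 4, which forces r3c2 = 1.
Cage d needs two cells with sum 5; hence r3c3 = 3.
Column 4 now contains 1, which forces r3c4 = 2.
Row 4 now contains 1; hence r4c2 = 3.
Row 4 now contains 1, so r4c3 = 4.
1 is placed in column 2, which forces r1c2 = 2.
Cage f's pair has sum 3, which forces r1c3 = 1.
Column 2 already has 2, leaving r2c2 = 4.
1 is placed in column 3; hence r2c3 = 2.
Row 3 now contains 2, which forces r3c1 = 4.
4 is placed in row 4; hence r4c1 = 2.
Row 2 now contains 2; hence r2c1 = 1.
Filled in: 3 2 1 4 / 1 4 2 3 / 4 1 3 2 / 2 3 4 1.

2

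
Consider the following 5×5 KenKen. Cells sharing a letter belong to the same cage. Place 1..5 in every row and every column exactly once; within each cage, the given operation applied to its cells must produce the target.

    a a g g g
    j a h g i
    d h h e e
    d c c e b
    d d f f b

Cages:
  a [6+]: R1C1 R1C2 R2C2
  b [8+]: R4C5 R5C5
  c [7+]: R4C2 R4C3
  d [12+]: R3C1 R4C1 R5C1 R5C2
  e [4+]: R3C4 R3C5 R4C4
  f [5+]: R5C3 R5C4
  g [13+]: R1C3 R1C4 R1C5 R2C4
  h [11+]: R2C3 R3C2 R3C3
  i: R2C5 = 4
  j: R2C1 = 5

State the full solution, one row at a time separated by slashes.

Cage j is given, leaving R2C1 = 5.
I is a freebie, which forces R2C5 = 4.
The 3 cells of cage e must have sum 4; hence R3C4 = 2.
Cage e has sum 4, leaving R3C5 = 1.
Cage e needs sum 4, leaving R4C4 = 1.
Column 4 now contains 1; hence R2C4 = 3.
3 is placed in column 4, leaving R5C4 = 4.
Column 4 now contains 4, leaving R1C4 = 5.
3 is placed in row 2, leaving R2C3 = 2.
Cage f's pair has sum 5, leaving R5C3 = 1.
Column 3 already has 2; hence R1C3 = 3.
Cage g needs sum 13, which forces R1C5 = 2.
Row 2 now contains 2; hence R2C2 = 1.
1 is placed in row 5, so R5C1 = 2.
Cage d needs sum 12, leaving R5C2 = 3.
3 is placed in row 5, which forces R5C5 = 5.
Row 1 now contains 2; hence R1C1 = 1.
Row 1 now contains 2, which forces R1C2 = 4.
Column 2 already has 4, leaving R3C2 = 5.
5 is placed in row 3, so R3C3 = 4.
The two cells of cage c must have sum 7, leaving R4C2 = 2.
Cage c needs two cells with sum 7, leaving R4C3 = 5.
5 is placed in column 5; hence R4C5 = 3.
Row 3 already has 4, so R3C1 = 3.
Row 4 already has 3; hence R4C1 = 4.

1 4 3 5 2 / 5 1 2 3 4 / 3 5 4 2 1 / 4 2 5 1 3 / 2 3 1 4 5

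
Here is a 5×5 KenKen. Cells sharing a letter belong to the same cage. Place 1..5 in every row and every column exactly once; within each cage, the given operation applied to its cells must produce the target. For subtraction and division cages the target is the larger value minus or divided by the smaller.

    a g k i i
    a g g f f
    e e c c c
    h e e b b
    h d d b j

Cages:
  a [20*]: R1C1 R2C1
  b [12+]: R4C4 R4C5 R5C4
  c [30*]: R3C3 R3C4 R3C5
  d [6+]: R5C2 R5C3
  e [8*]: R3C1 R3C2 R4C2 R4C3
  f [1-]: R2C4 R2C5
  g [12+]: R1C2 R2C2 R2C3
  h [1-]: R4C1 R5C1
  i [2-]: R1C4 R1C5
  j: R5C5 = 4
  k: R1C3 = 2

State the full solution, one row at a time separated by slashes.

Cage k is a single given cell, so R1C3 = 2.
J is a freebie, leaving R5C5 = 4.
In row 4, 5 can only go at R4C5, so R4C5 = 5.
In row 4, 3 can only go at R4C1, so R4C1 = 3.
The two cells of cage h must have difference 1, which forces R5C1 = 2.
In row 5, 3 can only go at R5C4, so R5C4 = 3.
The two cells of cage i must have difference 2, which forces R1C5 = 3.
Column 5 now contains 3, leaving R3C5 = 2.
Cage b needs sum 12, which forces R4C4 = 4.
Cage f's pair has difference 1, leaving R2C4 = 2.
2 is placed in column 5, so R2C5 = 1.
Cage c has product 30; hence R3C3 = 3.
Row 3 now contains 2, which forces R3C4 = 5.
Cage e needs product 8, so R4C2 = 2.
Row 4 now contains 4, so R4C3 = 1.
Column 3 already has 1, which forces R5C3 = 5.
Cage g needs sum 12, so R1C2 = 5.
Column 4 already has 5; hence R1C4 = 1.
The 3 cells of cage g must have sum 12, which forces R2C2 = 3.
Column 3 already has 5, so R2C3 = 4.
5 is placed in row 5; hence R5C2 = 1.
5 is placed in row 1, which forces R1C1 = 4.
Row 2 already has 4; hence R2C1 = 5.
Cage e needs product 8, leaving R3C1 = 1.
Column 2 already has 1, leaving R3C2 = 4.

4 5 2 1 3 / 5 3 4 2 1 / 1 4 3 5 2 / 3 2 1 4 5 / 2 1 5 3 4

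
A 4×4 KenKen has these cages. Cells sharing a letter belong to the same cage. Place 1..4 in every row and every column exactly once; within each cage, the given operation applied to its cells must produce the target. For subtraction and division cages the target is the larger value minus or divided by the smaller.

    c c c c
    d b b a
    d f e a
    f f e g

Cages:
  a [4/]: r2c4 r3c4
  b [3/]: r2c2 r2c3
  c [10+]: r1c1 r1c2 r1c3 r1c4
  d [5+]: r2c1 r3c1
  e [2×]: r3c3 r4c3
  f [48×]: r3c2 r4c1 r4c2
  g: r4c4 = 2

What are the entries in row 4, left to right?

4 3 1 2

The 3 cells of cage f must have product 48, leaving r3c2 = 4.
Row 3 already has 4; hence r3c4 = 1.
The 3 cells of cage f must have product 48, which forces r4c1 = 4.
Cage f needs product 48, so r4c2 = 3.
Cage g is a single given cell, which forces r4c4 = 2.
Column 2 now contains 3, so r2c2 = 1.
Cage b's pair has quotient 3, so r2c3 = 3.
Column 4 now contains 1, so r2c4 = 4.
Row 3 already has 1; hence r3c3 = 2.
Row 4 now contains 2, so r4c3 = 1.
Cage c needs sum 10, leaving r1c1 = 1.
1 is placed in column 2, so r1c2 = 2.
Column 3 now contains 1; hence r1c3 = 4.
Column 4 now contains 4; hence r1c4 = 3.
Row 2 already has 3, so r2c1 = 2.
2 is placed in row 3; hence r3c1 = 3.
Filled in: 1 2 4 3 / 2 1 3 4 / 3 4 2 1 / 4 3 1 2.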